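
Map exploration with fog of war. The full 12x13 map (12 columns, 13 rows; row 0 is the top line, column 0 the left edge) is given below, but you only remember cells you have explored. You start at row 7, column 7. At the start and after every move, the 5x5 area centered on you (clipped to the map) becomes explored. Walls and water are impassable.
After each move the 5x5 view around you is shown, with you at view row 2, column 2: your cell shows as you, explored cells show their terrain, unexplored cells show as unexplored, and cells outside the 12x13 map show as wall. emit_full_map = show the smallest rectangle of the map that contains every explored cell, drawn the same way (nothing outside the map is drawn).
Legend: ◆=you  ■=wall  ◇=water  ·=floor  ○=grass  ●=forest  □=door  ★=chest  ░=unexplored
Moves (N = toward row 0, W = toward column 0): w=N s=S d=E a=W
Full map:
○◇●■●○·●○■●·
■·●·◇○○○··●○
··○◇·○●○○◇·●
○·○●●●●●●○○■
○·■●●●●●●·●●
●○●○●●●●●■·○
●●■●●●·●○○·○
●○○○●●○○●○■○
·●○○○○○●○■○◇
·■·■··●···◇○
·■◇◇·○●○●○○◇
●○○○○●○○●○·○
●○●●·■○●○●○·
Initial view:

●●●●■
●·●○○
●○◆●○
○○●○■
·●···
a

●●●●●
●●·●○
●●◆○●
○○○●○
··●··

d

●●●●■
●·●○○
●○◆●○
○○●○■
·●···

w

●●●●·
●●●●■
●·◆○○
●○○●○
○○●○■

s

●●●●■
●·●○○
●○◆●○
○○●○■
·●···

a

●●●●●
●●·●○
●●◆○●
○○○●○
··●··

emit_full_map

░●●●●·
●●●●●■
●●·●○○
●●◆○●○
○○○●○■
··●···


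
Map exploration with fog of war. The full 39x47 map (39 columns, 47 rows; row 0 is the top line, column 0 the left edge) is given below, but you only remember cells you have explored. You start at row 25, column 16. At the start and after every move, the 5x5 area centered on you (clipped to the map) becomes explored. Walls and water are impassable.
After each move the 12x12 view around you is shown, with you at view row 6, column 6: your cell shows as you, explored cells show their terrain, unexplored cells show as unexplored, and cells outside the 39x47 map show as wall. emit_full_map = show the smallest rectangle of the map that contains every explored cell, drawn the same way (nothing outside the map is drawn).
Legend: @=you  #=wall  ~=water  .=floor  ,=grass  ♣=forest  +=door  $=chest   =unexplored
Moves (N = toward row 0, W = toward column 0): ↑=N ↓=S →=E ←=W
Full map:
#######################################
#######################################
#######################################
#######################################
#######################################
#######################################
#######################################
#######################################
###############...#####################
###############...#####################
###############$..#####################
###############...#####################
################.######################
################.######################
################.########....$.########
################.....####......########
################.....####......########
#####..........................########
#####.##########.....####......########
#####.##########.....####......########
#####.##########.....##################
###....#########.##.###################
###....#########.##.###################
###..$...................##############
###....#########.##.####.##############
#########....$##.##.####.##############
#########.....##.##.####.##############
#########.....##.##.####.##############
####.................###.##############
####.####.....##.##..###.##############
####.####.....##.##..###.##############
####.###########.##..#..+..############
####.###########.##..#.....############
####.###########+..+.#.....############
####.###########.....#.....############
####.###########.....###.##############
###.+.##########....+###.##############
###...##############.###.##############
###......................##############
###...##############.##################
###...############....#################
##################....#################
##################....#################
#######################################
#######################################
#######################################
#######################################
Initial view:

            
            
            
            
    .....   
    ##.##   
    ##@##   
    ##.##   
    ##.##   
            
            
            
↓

            
            
            
    .....   
    ##.##   
    ##.##   
    ##@##   
    ##.##   
    .....   
            
            
            

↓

            
            
    .....   
    ##.##   
    ##.##   
    ##.##   
    ##@##   
    .....   
    ##.##   
            
            
            

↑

            
            
            
    .....   
    ##.##   
    ##.##   
    ##@##   
    ##.##   
    .....   
    ##.##   
            
            

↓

            
            
    .....   
    ##.##   
    ##.##   
    ##.##   
    ##@##   
    .....   
    ##.##   
            
            
            

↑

            
            
            
    .....   
    ##.##   
    ##.##   
    ##@##   
    ##.##   
    .....   
    ##.##   
            
            


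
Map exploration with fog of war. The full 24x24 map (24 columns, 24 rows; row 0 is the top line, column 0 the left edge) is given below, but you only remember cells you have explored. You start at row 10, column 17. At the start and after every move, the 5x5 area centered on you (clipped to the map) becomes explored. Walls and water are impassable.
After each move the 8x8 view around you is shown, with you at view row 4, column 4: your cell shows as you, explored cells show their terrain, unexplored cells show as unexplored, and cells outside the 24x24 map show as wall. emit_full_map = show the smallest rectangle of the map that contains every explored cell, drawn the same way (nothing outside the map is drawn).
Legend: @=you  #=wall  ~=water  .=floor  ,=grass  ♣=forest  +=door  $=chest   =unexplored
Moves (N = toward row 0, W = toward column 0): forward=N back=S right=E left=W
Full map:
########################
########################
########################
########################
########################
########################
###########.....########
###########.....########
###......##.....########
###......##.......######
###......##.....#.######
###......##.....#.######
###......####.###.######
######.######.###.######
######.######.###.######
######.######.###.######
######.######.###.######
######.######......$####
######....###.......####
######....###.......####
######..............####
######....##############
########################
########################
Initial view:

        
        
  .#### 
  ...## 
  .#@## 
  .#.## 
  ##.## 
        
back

        
  .#### 
  ...## 
  .#.## 
  .#@## 
  ##.## 
  ##.## 
        

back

  .#### 
  ...## 
  .#.## 
  .#.## 
  ##@## 
  ##.## 
  ##.## 
        

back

  ...## 
  .#.## 
  .#.## 
  ##.## 
  ##@## 
  ##.## 
  ##.## 
        

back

  .#.## 
  .#.## 
  ##.## 
  ##.## 
  ##@## 
  ##.## 
  ##.## 
        

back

  .#.## 
  ##.## 
  ##.## 
  ##.## 
  ##@## 
  ##.## 
  ....$ 
        

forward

  .#.## 
  .#.## 
  ##.## 
  ##.## 
  ##@## 
  ##.## 
  ##.## 
  ....$ 

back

  .#.## 
  ##.## 
  ##.## 
  ##.## 
  ##@## 
  ##.## 
  ....$ 
        

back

  ##.## 
  ##.## 
  ##.## 
  ##.## 
  ##@## 
  ....$ 
  ..... 
        

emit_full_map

.####
...##
.#.##
.#.##
##.##
##.##
##.##
##.##
##@##
....$
.....

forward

  .#.## 
  ##.## 
  ##.## 
  ##.## 
  ##@## 
  ##.## 
  ....$ 
  ..... 

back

  ##.## 
  ##.## 
  ##.## 
  ##.## 
  ##@## 
  ....$ 
  ..... 
        

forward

  .#.## 
  ##.## 
  ##.## 
  ##.## 
  ##@## 
  ##.## 
  ....$ 
  ..... 

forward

  .#.## 
  .#.## 
  ##.## 
  ##.## 
  ##@## 
  ##.## 
  ##.## 
  ....$ 


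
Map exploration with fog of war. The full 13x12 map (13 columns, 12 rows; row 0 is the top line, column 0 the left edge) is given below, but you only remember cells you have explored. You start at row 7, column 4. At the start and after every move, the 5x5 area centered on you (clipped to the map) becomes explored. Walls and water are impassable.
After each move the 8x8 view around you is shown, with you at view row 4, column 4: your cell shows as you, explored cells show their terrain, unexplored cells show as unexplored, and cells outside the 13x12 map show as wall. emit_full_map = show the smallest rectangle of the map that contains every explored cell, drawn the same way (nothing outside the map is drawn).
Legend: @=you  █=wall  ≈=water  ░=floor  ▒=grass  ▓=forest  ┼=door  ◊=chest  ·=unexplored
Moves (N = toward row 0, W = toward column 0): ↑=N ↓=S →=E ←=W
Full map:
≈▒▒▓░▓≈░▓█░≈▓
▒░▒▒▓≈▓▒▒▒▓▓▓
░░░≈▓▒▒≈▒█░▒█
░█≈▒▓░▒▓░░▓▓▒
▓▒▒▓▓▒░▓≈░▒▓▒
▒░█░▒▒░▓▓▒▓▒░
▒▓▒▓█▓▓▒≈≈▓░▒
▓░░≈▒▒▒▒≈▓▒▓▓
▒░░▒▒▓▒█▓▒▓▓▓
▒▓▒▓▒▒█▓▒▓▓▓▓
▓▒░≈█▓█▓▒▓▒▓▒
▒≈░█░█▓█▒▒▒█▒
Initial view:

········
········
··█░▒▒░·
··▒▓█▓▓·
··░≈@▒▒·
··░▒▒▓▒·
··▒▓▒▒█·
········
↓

········
··█░▒▒░·
··▒▓█▓▓·
··░≈▒▒▒·
··░▒@▓▒·
··▒▓▒▒█·
··░≈█▓█·
········

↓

··█░▒▒░·
··▒▓█▓▓·
··░≈▒▒▒·
··░▒▒▓▒·
··▒▓@▒█·
··░≈█▓█·
··░█░█▓·
████████

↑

········
··█░▒▒░·
··▒▓█▓▓·
··░≈▒▒▒·
··░▒@▓▒·
··▒▓▒▒█·
··░≈█▓█·
··░█░█▓·

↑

········
········
··█░▒▒░·
··▒▓█▓▓·
··░≈@▒▒·
··░▒▒▓▒·
··▒▓▒▒█·
··░≈█▓█·

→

········
········
·█░▒▒░▓·
·▒▓█▓▓▒·
·░≈▒@▒▒·
·░▒▒▓▒█·
·▒▓▒▒█▓·
·░≈█▓█··

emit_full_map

█░▒▒░▓
▒▓█▓▓▒
░≈▒@▒▒
░▒▒▓▒█
▒▓▒▒█▓
░≈█▓█·
░█░█▓·

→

········
········
█░▒▒░▓▓·
▒▓█▓▓▒≈·
░≈▒▒@▒≈·
░▒▒▓▒█▓·
▒▓▒▒█▓▒·
░≈█▓█···

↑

········
········
··▓▒░▓≈·
█░▒▒░▓▓·
▒▓█▓@▒≈·
░≈▒▒▒▒≈·
░▒▒▓▒█▓·
▒▓▒▒█▓▒·

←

········
········
··▓▓▒░▓≈
·█░▒▒░▓▓
·▒▓█@▓▒≈
·░≈▒▒▒▒≈
·░▒▒▓▒█▓
·▒▓▒▒█▓▒

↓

········
··▓▓▒░▓≈
·█░▒▒░▓▓
·▒▓█▓▓▒≈
·░≈▒@▒▒≈
·░▒▒▓▒█▓
·▒▓▒▒█▓▒
·░≈█▓█··

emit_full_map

·▓▓▒░▓≈
█░▒▒░▓▓
▒▓█▓▓▒≈
░≈▒@▒▒≈
░▒▒▓▒█▓
▒▓▒▒█▓▒
░≈█▓█··
░█░█▓··


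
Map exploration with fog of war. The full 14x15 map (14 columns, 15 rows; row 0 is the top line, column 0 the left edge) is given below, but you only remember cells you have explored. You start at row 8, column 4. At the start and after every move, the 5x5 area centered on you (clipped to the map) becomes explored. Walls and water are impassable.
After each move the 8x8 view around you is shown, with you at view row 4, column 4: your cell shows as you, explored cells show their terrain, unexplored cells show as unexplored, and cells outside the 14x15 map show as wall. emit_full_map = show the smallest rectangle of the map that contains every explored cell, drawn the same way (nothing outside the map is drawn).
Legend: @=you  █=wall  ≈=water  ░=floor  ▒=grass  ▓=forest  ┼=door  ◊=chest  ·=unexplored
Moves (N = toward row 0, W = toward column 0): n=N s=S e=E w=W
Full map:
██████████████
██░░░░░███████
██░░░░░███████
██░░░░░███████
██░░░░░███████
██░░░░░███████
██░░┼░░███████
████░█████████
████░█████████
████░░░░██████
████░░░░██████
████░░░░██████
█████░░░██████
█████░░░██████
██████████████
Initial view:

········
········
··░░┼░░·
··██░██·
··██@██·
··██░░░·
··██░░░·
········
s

········
··░░┼░░·
··██░██·
··██░██·
··██@░░·
··██░░░·
··██░░░·
········

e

········
·░░┼░░··
·██░███·
·██░███·
·██░@░░·
·██░░░░·
·██░░░░·
········

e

········
░░┼░░···
██░████·
██░████·
██░░@░█·
██░░░░█·
██░░░░█·
········

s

░░┼░░···
██░████·
██░████·
██░░░░█·
██░░@░█·
██░░░░█·
··█░░░█·
········

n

········
░░┼░░···
██░████·
██░████·
██░░@░█·
██░░░░█·
██░░░░█·
··█░░░█·

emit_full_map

░░┼░░··
██░████
██░████
██░░@░█
██░░░░█
██░░░░█
··█░░░█

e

········
░┼░░····
█░█████·
█░█████·
█░░░@██·
█░░░░██·
█░░░░██·
·█░░░█··

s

░┼░░····
█░█████·
█░█████·
█░░░░██·
█░░░@██·
█░░░░██·
·█░░░██·
········

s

█░█████·
█░█████·
█░░░░██·
█░░░░██·
█░░░@██·
·█░░░██·
··░░░██·
········

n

░┼░░····
█░█████·
█░█████·
█░░░░██·
█░░░@██·
█░░░░██·
·█░░░██·
··░░░██·

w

░░┼░░···
██░█████
██░█████
██░░░░██
██░░@░██
██░░░░██
··█░░░██
···░░░██

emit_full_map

░░┼░░···
██░█████
██░█████
██░░░░██
██░░@░██
██░░░░██
··█░░░██
···░░░██

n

········
░░┼░░···
██░█████
██░█████
██░░@░██
██░░░░██
██░░░░██
··█░░░██

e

········
░┼░░····
█░█████·
█░█████·
█░░░@██·
█░░░░██·
█░░░░██·
·█░░░██·

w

········
░░┼░░···
██░█████
██░█████
██░░@░██
██░░░░██
██░░░░██
··█░░░██


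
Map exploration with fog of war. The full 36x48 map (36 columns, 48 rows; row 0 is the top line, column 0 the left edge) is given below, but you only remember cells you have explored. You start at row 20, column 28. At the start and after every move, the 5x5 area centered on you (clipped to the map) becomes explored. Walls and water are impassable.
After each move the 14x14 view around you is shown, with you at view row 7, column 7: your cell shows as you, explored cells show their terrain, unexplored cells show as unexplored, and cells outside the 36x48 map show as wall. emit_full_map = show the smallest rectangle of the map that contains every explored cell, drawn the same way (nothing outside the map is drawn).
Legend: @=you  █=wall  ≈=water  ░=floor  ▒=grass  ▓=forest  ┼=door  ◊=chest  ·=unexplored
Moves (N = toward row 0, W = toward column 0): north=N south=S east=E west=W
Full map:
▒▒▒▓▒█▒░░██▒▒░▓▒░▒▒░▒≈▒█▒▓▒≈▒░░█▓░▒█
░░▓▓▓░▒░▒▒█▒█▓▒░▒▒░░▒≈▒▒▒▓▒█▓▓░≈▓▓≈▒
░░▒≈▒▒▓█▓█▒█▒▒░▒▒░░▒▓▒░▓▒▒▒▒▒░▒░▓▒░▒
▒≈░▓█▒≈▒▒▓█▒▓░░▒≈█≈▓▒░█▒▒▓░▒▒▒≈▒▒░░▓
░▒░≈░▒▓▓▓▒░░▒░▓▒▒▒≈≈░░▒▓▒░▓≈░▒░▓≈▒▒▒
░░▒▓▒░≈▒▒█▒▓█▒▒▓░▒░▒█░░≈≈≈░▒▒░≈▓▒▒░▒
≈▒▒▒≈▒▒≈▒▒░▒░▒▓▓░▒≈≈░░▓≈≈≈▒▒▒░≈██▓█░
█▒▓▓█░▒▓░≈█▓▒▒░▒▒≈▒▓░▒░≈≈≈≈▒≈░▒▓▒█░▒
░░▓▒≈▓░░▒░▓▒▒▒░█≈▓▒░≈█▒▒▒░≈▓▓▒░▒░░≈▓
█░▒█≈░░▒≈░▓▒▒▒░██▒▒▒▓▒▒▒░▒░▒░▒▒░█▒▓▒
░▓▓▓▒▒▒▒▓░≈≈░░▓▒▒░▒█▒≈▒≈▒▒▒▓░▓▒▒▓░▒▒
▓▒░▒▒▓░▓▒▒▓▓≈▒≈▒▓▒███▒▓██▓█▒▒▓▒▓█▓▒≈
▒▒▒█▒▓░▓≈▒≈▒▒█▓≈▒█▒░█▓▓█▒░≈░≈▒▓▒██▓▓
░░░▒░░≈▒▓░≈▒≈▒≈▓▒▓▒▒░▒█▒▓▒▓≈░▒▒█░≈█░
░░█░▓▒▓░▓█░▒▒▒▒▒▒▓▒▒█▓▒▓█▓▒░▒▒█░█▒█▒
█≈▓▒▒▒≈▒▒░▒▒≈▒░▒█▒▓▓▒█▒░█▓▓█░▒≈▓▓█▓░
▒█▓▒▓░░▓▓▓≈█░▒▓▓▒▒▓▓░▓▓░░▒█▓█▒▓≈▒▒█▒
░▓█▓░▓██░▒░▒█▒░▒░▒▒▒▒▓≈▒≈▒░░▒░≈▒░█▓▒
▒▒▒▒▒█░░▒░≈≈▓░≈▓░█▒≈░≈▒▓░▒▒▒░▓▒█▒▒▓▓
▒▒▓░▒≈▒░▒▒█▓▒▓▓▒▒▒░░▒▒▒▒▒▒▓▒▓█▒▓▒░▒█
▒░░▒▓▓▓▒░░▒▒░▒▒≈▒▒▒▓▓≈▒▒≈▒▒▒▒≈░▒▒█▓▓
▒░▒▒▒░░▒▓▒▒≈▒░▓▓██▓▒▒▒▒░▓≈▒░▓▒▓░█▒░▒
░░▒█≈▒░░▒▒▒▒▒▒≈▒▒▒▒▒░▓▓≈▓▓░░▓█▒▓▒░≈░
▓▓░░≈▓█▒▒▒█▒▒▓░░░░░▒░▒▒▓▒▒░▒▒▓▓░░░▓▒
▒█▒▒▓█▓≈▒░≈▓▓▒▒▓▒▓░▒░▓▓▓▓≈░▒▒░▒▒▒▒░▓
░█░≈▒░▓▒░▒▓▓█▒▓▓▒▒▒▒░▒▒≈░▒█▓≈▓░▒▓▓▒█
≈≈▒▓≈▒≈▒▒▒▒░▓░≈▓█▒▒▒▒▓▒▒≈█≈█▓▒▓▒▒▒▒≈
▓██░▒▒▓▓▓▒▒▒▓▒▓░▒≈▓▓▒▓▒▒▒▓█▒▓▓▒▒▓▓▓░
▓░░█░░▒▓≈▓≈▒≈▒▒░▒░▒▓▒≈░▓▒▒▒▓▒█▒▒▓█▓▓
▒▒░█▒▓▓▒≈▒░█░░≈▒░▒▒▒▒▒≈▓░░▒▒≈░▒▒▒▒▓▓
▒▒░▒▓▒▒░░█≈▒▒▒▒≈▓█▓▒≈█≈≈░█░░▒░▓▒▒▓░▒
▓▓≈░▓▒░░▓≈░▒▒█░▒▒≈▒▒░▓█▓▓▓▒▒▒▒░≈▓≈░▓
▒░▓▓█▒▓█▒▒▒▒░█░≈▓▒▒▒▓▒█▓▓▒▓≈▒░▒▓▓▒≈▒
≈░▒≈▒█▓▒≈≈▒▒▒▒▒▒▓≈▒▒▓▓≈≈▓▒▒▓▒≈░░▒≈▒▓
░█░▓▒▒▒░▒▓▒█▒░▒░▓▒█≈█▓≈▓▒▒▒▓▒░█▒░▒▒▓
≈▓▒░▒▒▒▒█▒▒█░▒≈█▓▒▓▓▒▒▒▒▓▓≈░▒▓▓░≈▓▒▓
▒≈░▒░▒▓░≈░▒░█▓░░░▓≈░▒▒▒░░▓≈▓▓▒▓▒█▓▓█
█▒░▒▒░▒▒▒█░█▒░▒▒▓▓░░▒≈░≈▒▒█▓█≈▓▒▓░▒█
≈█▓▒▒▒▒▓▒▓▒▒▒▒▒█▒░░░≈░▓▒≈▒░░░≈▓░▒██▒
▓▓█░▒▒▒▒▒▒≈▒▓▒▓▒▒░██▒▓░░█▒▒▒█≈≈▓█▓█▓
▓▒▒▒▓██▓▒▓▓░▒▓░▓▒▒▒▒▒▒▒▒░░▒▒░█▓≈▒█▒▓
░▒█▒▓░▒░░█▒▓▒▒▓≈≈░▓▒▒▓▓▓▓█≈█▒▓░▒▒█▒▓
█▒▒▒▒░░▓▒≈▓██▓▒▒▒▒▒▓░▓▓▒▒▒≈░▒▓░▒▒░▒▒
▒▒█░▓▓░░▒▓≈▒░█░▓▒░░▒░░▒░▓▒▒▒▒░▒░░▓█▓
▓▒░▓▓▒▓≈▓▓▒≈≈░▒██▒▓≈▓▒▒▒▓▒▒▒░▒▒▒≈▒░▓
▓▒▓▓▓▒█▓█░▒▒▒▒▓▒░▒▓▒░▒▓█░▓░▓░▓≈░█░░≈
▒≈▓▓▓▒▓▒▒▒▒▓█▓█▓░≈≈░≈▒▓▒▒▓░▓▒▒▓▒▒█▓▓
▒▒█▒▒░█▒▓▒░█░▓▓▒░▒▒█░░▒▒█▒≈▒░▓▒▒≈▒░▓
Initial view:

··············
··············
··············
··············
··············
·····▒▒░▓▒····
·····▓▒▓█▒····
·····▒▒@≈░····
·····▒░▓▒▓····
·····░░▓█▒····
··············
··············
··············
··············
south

··············
··············
··············
··············
·····▒▒░▓▒····
·····▓▒▓█▒····
·····▒▒▒≈░····
·····▒░@▒▓····
·····░░▓█▒····
·····░▒▒▓▓····
··············
··············
··············
··············

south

··············
··············
··············
·····▒▒░▓▒····
·····▓▒▓█▒····
·····▒▒▒≈░····
·····▒░▓▒▓····
·····░░@█▒····
·····░▒▒▓▓····
·····░▒▒░▒····
··············
··············
··············
··············

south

··············
··············
·····▒▒░▓▒····
·····▓▒▓█▒····
·····▒▒▒≈░····
·····▒░▓▒▓····
·····░░▓█▒····
·····░▒@▓▓····
·····░▒▒░▒····
·····█▓≈▓░····
··············
··············
··············
··············

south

··············
·····▒▒░▓▒····
·····▓▒▓█▒····
·····▒▒▒≈░····
·····▒░▓▒▓····
·····░░▓█▒····
·····░▒▒▓▓····
·····░▒@░▒····
·····█▓≈▓░····
·····≈█▓▒▓····
··············
··············
··············
··············

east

··············
····▒▒░▓▒·····
····▓▒▓█▒·····
····▒▒▒≈░·····
····▒░▓▒▓·····
····░░▓█▒▓····
····░▒▒▓▓░····
····░▒▒@▒▒····
····█▓≈▓░▒····
····≈█▓▒▓▒····
··············
··············
··············
··············

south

····▒▒░▓▒·····
····▓▒▓█▒·····
····▒▒▒≈░·····
····▒░▓▒▓·····
····░░▓█▒▓····
····░▒▒▓▓░····
····░▒▒░▒▒····
····█▓≈@░▒····
····≈█▓▒▓▒····
·····▒▓▓▒▒····
··············
··············
··············
··············

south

····▓▒▓█▒·····
····▒▒▒≈░·····
····▒░▓▒▓·····
····░░▓█▒▓····
····░▒▒▓▓░····
····░▒▒░▒▒····
····█▓≈▓░▒····
····≈█▓@▓▒····
·····▒▓▓▒▒····
·····▓▒█▒▒····
··············
··············
··············
··············

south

····▒▒▒≈░·····
····▒░▓▒▓·····
····░░▓█▒▓····
····░▒▒▓▓░····
····░▒▒░▒▒····
····█▓≈▓░▒····
····≈█▓▒▓▒····
·····▒▓@▒▒····
·····▓▒█▒▒····
·····▒≈░▒▒····
··············
··············
··············
··············

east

···▒▒▒≈░·····█
···▒░▓▒▓·····█
···░░▓█▒▓····█
···░▒▒▓▓░····█
···░▒▒░▒▒····█
···█▓≈▓░▒▓···█
···≈█▓▒▓▒▒···█
····▒▓▓@▒▓···█
····▓▒█▒▒▓···█
····▒≈░▒▒▒···█
·············█
·············█
·············█
·············█

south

···▒░▓▒▓·····█
···░░▓█▒▓····█
···░▒▒▓▓░····█
···░▒▒░▒▒····█
···█▓≈▓░▒▓···█
···≈█▓▒▓▒▒···█
····▒▓▓▒▒▓···█
····▓▒█@▒▓···█
····▒≈░▒▒▒···█
·····▒░▓▒▒···█
·············█
·············█
·············█
·············█

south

···░░▓█▒▓····█
···░▒▒▓▓░····█
···░▒▒░▒▒····█
···█▓≈▓░▒▓···█
···≈█▓▒▓▒▒···█
····▒▓▓▒▒▓···█
····▓▒█▒▒▓···█
····▒≈░@▒▒···█
·····▒░▓▒▒···█
·····▒▒░≈▓···█
·············█
·············█
·············█
·············█

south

···░▒▒▓▓░····█
···░▒▒░▒▒····█
···█▓≈▓░▒▓···█
···≈█▓▒▓▒▒···█
····▒▓▓▒▒▓···█
····▓▒█▒▒▓···█
····▒≈░▒▒▒···█
·····▒░@▒▒···█
·····▒▒░≈▓···█
·····▒░▒▓▓···█
·············█
·············█
·············█
·············█

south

···░▒▒░▒▒····█
···█▓≈▓░▒▓···█
···≈█▓▒▓▒▒···█
····▒▓▓▒▒▓···█
····▓▒█▒▒▓···█
····▒≈░▒▒▒···█
·····▒░▓▒▒···█
·····▒▒@≈▓···█
·····▒░▒▓▓···█
·····▒≈░░▒···█
·············█
·············█
·············█
·············█

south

···█▓≈▓░▒▓···█
···≈█▓▒▓▒▒···█
····▒▓▓▒▒▓···█
····▓▒█▒▒▓···█
····▒≈░▒▒▒···█
·····▒░▓▒▒···█
·····▒▒░≈▓···█
·····▒░@▓▓···█
·····▒≈░░▒···█
·····▒░█▒░···█
·············█
·············█
·············█
·············█

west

····█▓≈▓░▒▓···
····≈█▓▒▓▒▒···
·····▒▓▓▒▒▓···
·····▓▒█▒▒▓···
·····▒≈░▒▒▒···
·····░▒░▓▒▒···
·····▒▒▒░≈▓···
·····≈▒@▒▓▓···
·····▓▒≈░░▒···
·····▓▒░█▒░···
··············
··············
··············
··············

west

·····█▓≈▓░▒▓··
·····≈█▓▒▓▒▒··
······▒▓▓▒▒▓··
······▓▒█▒▒▓··
······▒≈░▒▒▒··
·····░░▒░▓▒▒··
·····▒▒▒▒░≈▓··
·····▓≈@░▒▓▓··
·····▒▓▒≈░░▒··
·····▒▓▒░█▒░··
··············
··············
··············
··············

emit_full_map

▒▒░▓▒··
▓▒▓█▒··
▒▒▒≈░··
▒░▓▒▓··
░░▓█▒▓·
░▒▒▓▓░·
░▒▒░▒▒·
█▓≈▓░▒▓
≈█▓▒▓▒▒
·▒▓▓▒▒▓
·▓▒█▒▒▓
·▒≈░▒▒▒
░░▒░▓▒▒
▒▒▒▒░≈▓
▓≈@░▒▓▓
▒▓▒≈░░▒
▒▓▒░█▒░


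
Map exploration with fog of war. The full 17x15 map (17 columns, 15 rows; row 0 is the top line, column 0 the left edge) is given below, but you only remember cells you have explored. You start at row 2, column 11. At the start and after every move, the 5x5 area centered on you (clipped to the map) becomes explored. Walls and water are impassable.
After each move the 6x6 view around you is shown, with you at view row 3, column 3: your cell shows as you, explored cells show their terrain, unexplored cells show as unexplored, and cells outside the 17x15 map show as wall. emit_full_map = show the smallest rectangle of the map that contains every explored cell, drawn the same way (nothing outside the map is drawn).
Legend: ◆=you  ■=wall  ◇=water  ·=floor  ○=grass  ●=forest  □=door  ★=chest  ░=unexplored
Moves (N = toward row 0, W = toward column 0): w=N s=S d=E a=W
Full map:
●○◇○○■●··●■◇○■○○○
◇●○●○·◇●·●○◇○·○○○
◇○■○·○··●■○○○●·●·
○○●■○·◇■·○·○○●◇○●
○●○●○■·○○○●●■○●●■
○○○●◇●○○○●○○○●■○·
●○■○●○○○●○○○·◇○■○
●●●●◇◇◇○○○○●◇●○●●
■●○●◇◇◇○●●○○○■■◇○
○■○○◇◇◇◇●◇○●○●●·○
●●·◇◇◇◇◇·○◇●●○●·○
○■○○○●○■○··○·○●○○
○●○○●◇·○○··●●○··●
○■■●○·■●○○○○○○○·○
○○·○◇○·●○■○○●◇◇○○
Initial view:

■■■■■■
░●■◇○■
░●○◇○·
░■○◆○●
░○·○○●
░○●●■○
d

■■■■■■
●■◇○■○
●○◇○·○
■○○◆●·
○·○○●◇
○●●■○●

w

■■■■■■
■■■■■■
●■◇○■○
●○◇◆·○
■○○○●·
○·○○●◇

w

■■■■■■
■■■■■■
■■■■■■
●■◇◆■○
●○◇○·○
■○○○●·

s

■■■■■■
■■■■■■
●■◇○■○
●○◇◆·○
■○○○●·
○·○○●◇

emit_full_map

●■◇○■○
●○◇◆·○
■○○○●·
○·○○●◇
○●●■○●

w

■■■■■■
■■■■■■
■■■■■■
●■◇◆■○
●○◇○·○
■○○○●·


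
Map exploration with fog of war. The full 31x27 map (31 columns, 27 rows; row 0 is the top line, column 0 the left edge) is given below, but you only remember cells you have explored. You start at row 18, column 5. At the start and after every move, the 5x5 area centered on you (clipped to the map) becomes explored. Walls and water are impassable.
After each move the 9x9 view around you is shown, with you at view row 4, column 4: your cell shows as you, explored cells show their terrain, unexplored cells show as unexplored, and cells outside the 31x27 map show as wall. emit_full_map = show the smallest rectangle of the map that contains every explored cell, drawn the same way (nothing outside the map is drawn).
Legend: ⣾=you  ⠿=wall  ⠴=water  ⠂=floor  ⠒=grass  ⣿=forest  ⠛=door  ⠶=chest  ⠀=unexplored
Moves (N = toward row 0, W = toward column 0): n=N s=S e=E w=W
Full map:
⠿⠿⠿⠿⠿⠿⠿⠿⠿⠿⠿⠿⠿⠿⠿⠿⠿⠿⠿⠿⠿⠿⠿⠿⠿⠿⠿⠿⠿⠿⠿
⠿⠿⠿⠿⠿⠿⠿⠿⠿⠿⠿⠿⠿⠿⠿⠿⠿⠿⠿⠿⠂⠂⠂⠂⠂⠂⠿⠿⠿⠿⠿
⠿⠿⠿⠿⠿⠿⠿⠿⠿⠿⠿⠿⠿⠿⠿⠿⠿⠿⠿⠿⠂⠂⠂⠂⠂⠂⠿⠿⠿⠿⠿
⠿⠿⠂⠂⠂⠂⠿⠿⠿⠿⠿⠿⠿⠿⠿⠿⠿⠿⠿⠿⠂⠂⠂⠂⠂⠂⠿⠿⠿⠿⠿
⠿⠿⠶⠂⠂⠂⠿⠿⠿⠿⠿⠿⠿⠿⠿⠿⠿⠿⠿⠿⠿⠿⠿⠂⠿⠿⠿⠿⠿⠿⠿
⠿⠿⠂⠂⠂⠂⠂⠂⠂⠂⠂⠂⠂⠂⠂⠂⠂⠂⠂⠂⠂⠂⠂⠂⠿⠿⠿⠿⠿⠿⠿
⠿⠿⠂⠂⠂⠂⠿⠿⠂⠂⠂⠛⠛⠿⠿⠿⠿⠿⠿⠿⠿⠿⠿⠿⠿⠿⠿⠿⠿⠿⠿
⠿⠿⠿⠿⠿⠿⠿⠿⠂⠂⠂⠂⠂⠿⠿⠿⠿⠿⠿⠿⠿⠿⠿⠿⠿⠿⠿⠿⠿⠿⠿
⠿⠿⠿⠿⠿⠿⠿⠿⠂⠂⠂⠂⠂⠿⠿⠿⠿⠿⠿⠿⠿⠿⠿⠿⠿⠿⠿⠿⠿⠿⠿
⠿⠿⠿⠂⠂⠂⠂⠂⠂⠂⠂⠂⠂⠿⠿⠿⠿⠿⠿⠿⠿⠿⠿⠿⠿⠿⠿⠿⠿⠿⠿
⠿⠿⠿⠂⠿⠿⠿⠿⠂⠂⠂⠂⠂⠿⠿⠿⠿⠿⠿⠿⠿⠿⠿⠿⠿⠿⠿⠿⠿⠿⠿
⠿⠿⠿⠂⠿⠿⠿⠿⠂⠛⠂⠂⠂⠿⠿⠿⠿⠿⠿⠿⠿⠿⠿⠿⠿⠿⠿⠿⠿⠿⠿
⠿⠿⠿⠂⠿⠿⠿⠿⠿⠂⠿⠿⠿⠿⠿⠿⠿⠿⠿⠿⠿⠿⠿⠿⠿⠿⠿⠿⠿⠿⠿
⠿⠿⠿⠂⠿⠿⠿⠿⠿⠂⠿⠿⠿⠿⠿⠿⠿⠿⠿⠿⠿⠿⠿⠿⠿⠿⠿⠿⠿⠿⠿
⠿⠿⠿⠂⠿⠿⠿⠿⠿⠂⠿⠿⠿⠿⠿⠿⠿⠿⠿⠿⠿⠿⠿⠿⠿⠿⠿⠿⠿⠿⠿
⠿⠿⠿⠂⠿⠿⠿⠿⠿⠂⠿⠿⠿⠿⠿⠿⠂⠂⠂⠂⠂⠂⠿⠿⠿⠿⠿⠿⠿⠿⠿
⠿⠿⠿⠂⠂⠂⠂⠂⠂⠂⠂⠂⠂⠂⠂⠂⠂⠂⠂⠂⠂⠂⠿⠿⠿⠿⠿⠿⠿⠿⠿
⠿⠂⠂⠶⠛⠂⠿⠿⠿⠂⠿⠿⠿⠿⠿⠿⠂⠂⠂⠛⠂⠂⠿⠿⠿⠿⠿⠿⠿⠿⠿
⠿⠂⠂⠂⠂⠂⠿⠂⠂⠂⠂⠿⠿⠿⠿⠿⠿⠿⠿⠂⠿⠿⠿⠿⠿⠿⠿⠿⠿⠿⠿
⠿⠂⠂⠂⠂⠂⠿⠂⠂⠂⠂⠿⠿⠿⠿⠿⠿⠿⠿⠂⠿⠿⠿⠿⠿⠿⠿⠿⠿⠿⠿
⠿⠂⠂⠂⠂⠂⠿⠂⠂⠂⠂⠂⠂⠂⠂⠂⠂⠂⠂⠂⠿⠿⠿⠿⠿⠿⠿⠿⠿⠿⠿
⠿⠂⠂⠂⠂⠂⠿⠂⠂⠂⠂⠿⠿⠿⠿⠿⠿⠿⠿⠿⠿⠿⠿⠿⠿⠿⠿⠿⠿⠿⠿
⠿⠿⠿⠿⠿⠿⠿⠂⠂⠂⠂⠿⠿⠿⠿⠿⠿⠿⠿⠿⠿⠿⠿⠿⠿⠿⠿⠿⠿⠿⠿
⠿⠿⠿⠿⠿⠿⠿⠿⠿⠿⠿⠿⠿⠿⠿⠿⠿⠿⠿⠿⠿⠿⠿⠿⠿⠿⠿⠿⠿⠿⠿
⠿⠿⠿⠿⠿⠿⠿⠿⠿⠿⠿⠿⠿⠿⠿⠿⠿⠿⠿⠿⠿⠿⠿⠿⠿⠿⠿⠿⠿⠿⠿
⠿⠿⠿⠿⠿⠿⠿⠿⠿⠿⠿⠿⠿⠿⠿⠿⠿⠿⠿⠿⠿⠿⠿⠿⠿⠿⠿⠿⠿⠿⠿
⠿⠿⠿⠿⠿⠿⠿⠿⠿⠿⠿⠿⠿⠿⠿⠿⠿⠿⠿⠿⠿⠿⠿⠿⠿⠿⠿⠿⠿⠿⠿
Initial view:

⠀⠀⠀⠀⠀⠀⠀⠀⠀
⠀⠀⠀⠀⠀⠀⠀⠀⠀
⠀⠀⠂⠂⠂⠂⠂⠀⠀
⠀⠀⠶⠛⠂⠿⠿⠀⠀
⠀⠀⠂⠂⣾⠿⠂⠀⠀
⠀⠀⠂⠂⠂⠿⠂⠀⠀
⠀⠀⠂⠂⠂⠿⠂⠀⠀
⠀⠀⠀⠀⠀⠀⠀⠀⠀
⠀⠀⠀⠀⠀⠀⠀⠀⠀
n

⠀⠀⠀⠀⠀⠀⠀⠀⠀
⠀⠀⠀⠀⠀⠀⠀⠀⠀
⠀⠀⠂⠿⠿⠿⠿⠀⠀
⠀⠀⠂⠂⠂⠂⠂⠀⠀
⠀⠀⠶⠛⣾⠿⠿⠀⠀
⠀⠀⠂⠂⠂⠿⠂⠀⠀
⠀⠀⠂⠂⠂⠿⠂⠀⠀
⠀⠀⠂⠂⠂⠿⠂⠀⠀
⠀⠀⠀⠀⠀⠀⠀⠀⠀

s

⠀⠀⠀⠀⠀⠀⠀⠀⠀
⠀⠀⠂⠿⠿⠿⠿⠀⠀
⠀⠀⠂⠂⠂⠂⠂⠀⠀
⠀⠀⠶⠛⠂⠿⠿⠀⠀
⠀⠀⠂⠂⣾⠿⠂⠀⠀
⠀⠀⠂⠂⠂⠿⠂⠀⠀
⠀⠀⠂⠂⠂⠿⠂⠀⠀
⠀⠀⠀⠀⠀⠀⠀⠀⠀
⠀⠀⠀⠀⠀⠀⠀⠀⠀

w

⠀⠀⠀⠀⠀⠀⠀⠀⠀
⠀⠀⠀⠂⠿⠿⠿⠿⠀
⠀⠀⠿⠂⠂⠂⠂⠂⠀
⠀⠀⠂⠶⠛⠂⠿⠿⠀
⠀⠀⠂⠂⣾⠂⠿⠂⠀
⠀⠀⠂⠂⠂⠂⠿⠂⠀
⠀⠀⠂⠂⠂⠂⠿⠂⠀
⠀⠀⠀⠀⠀⠀⠀⠀⠀
⠀⠀⠀⠀⠀⠀⠀⠀⠀

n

⠀⠀⠀⠀⠀⠀⠀⠀⠀
⠀⠀⠀⠀⠀⠀⠀⠀⠀
⠀⠀⠿⠂⠿⠿⠿⠿⠀
⠀⠀⠿⠂⠂⠂⠂⠂⠀
⠀⠀⠂⠶⣾⠂⠿⠿⠀
⠀⠀⠂⠂⠂⠂⠿⠂⠀
⠀⠀⠂⠂⠂⠂⠿⠂⠀
⠀⠀⠂⠂⠂⠂⠿⠂⠀
⠀⠀⠀⠀⠀⠀⠀⠀⠀

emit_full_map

⠿⠂⠿⠿⠿⠿
⠿⠂⠂⠂⠂⠂
⠂⠶⣾⠂⠿⠿
⠂⠂⠂⠂⠿⠂
⠂⠂⠂⠂⠿⠂
⠂⠂⠂⠂⠿⠂

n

⠀⠀⠀⠀⠀⠀⠀⠀⠀
⠀⠀⠀⠀⠀⠀⠀⠀⠀
⠀⠀⠿⠂⠿⠿⠿⠀⠀
⠀⠀⠿⠂⠿⠿⠿⠿⠀
⠀⠀⠿⠂⣾⠂⠂⠂⠀
⠀⠀⠂⠶⠛⠂⠿⠿⠀
⠀⠀⠂⠂⠂⠂⠿⠂⠀
⠀⠀⠂⠂⠂⠂⠿⠂⠀
⠀⠀⠂⠂⠂⠂⠿⠂⠀

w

⠿⠀⠀⠀⠀⠀⠀⠀⠀
⠿⠀⠀⠀⠀⠀⠀⠀⠀
⠿⠀⠿⠿⠂⠿⠿⠿⠀
⠿⠀⠿⠿⠂⠿⠿⠿⠿
⠿⠀⠿⠿⣾⠂⠂⠂⠂
⠿⠀⠂⠂⠶⠛⠂⠿⠿
⠿⠀⠂⠂⠂⠂⠂⠿⠂
⠿⠀⠀⠂⠂⠂⠂⠿⠂
⠿⠀⠀⠂⠂⠂⠂⠿⠂

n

⠿⠀⠀⠀⠀⠀⠀⠀⠀
⠿⠀⠀⠀⠀⠀⠀⠀⠀
⠿⠀⠿⠿⠂⠿⠿⠀⠀
⠿⠀⠿⠿⠂⠿⠿⠿⠀
⠿⠀⠿⠿⣾⠿⠿⠿⠿
⠿⠀⠿⠿⠂⠂⠂⠂⠂
⠿⠀⠂⠂⠶⠛⠂⠿⠿
⠿⠀⠂⠂⠂⠂⠂⠿⠂
⠿⠀⠀⠂⠂⠂⠂⠿⠂

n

⠿⠀⠀⠀⠀⠀⠀⠀⠀
⠿⠀⠀⠀⠀⠀⠀⠀⠀
⠿⠀⠿⠿⠂⠿⠿⠀⠀
⠿⠀⠿⠿⠂⠿⠿⠀⠀
⠿⠀⠿⠿⣾⠿⠿⠿⠀
⠿⠀⠿⠿⠂⠿⠿⠿⠿
⠿⠀⠿⠿⠂⠂⠂⠂⠂
⠿⠀⠂⠂⠶⠛⠂⠿⠿
⠿⠀⠂⠂⠂⠂⠂⠿⠂

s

⠿⠀⠀⠀⠀⠀⠀⠀⠀
⠿⠀⠿⠿⠂⠿⠿⠀⠀
⠿⠀⠿⠿⠂⠿⠿⠀⠀
⠿⠀⠿⠿⠂⠿⠿⠿⠀
⠿⠀⠿⠿⣾⠿⠿⠿⠿
⠿⠀⠿⠿⠂⠂⠂⠂⠂
⠿⠀⠂⠂⠶⠛⠂⠿⠿
⠿⠀⠂⠂⠂⠂⠂⠿⠂
⠿⠀⠀⠂⠂⠂⠂⠿⠂

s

⠿⠀⠿⠿⠂⠿⠿⠀⠀
⠿⠀⠿⠿⠂⠿⠿⠀⠀
⠿⠀⠿⠿⠂⠿⠿⠿⠀
⠿⠀⠿⠿⠂⠿⠿⠿⠿
⠿⠀⠿⠿⣾⠂⠂⠂⠂
⠿⠀⠂⠂⠶⠛⠂⠿⠿
⠿⠀⠂⠂⠂⠂⠂⠿⠂
⠿⠀⠀⠂⠂⠂⠂⠿⠂
⠿⠀⠀⠂⠂⠂⠂⠿⠂

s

⠿⠀⠿⠿⠂⠿⠿⠀⠀
⠿⠀⠿⠿⠂⠿⠿⠿⠀
⠿⠀⠿⠿⠂⠿⠿⠿⠿
⠿⠀⠿⠿⠂⠂⠂⠂⠂
⠿⠀⠂⠂⣾⠛⠂⠿⠿
⠿⠀⠂⠂⠂⠂⠂⠿⠂
⠿⠀⠂⠂⠂⠂⠂⠿⠂
⠿⠀⠀⠂⠂⠂⠂⠿⠂
⠿⠀⠀⠀⠀⠀⠀⠀⠀

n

⠿⠀⠿⠿⠂⠿⠿⠀⠀
⠿⠀⠿⠿⠂⠿⠿⠀⠀
⠿⠀⠿⠿⠂⠿⠿⠿⠀
⠿⠀⠿⠿⠂⠿⠿⠿⠿
⠿⠀⠿⠿⣾⠂⠂⠂⠂
⠿⠀⠂⠂⠶⠛⠂⠿⠿
⠿⠀⠂⠂⠂⠂⠂⠿⠂
⠿⠀⠂⠂⠂⠂⠂⠿⠂
⠿⠀⠀⠂⠂⠂⠂⠿⠂

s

⠿⠀⠿⠿⠂⠿⠿⠀⠀
⠿⠀⠿⠿⠂⠿⠿⠿⠀
⠿⠀⠿⠿⠂⠿⠿⠿⠿
⠿⠀⠿⠿⠂⠂⠂⠂⠂
⠿⠀⠂⠂⣾⠛⠂⠿⠿
⠿⠀⠂⠂⠂⠂⠂⠿⠂
⠿⠀⠂⠂⠂⠂⠂⠿⠂
⠿⠀⠀⠂⠂⠂⠂⠿⠂
⠿⠀⠀⠀⠀⠀⠀⠀⠀

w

⠿⠿⠀⠿⠿⠂⠿⠿⠀
⠿⠿⠀⠿⠿⠂⠿⠿⠿
⠿⠿⠿⠿⠿⠂⠿⠿⠿
⠿⠿⠿⠿⠿⠂⠂⠂⠂
⠿⠿⠿⠂⣾⠶⠛⠂⠿
⠿⠿⠿⠂⠂⠂⠂⠂⠿
⠿⠿⠿⠂⠂⠂⠂⠂⠿
⠿⠿⠀⠀⠂⠂⠂⠂⠿
⠿⠿⠀⠀⠀⠀⠀⠀⠀

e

⠿⠀⠿⠿⠂⠿⠿⠀⠀
⠿⠀⠿⠿⠂⠿⠿⠿⠀
⠿⠿⠿⠿⠂⠿⠿⠿⠿
⠿⠿⠿⠿⠂⠂⠂⠂⠂
⠿⠿⠂⠂⣾⠛⠂⠿⠿
⠿⠿⠂⠂⠂⠂⠂⠿⠂
⠿⠿⠂⠂⠂⠂⠂⠿⠂
⠿⠀⠀⠂⠂⠂⠂⠿⠂
⠿⠀⠀⠀⠀⠀⠀⠀⠀

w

⠿⠿⠀⠿⠿⠂⠿⠿⠀
⠿⠿⠀⠿⠿⠂⠿⠿⠿
⠿⠿⠿⠿⠿⠂⠿⠿⠿
⠿⠿⠿⠿⠿⠂⠂⠂⠂
⠿⠿⠿⠂⣾⠶⠛⠂⠿
⠿⠿⠿⠂⠂⠂⠂⠂⠿
⠿⠿⠿⠂⠂⠂⠂⠂⠿
⠿⠿⠀⠀⠂⠂⠂⠂⠿
⠿⠿⠀⠀⠀⠀⠀⠀⠀

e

⠿⠀⠿⠿⠂⠿⠿⠀⠀
⠿⠀⠿⠿⠂⠿⠿⠿⠀
⠿⠿⠿⠿⠂⠿⠿⠿⠿
⠿⠿⠿⠿⠂⠂⠂⠂⠂
⠿⠿⠂⠂⣾⠛⠂⠿⠿
⠿⠿⠂⠂⠂⠂⠂⠿⠂
⠿⠿⠂⠂⠂⠂⠂⠿⠂
⠿⠀⠀⠂⠂⠂⠂⠿⠂
⠿⠀⠀⠀⠀⠀⠀⠀⠀

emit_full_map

⠀⠿⠿⠂⠿⠿⠀⠀
⠀⠿⠿⠂⠿⠿⠀⠀
⠀⠿⠿⠂⠿⠿⠿⠀
⠿⠿⠿⠂⠿⠿⠿⠿
⠿⠿⠿⠂⠂⠂⠂⠂
⠿⠂⠂⣾⠛⠂⠿⠿
⠿⠂⠂⠂⠂⠂⠿⠂
⠿⠂⠂⠂⠂⠂⠿⠂
⠀⠀⠂⠂⠂⠂⠿⠂

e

⠀⠿⠿⠂⠿⠿⠀⠀⠀
⠀⠿⠿⠂⠿⠿⠿⠀⠀
⠿⠿⠿⠂⠿⠿⠿⠿⠀
⠿⠿⠿⠂⠂⠂⠂⠂⠀
⠿⠂⠂⠶⣾⠂⠿⠿⠀
⠿⠂⠂⠂⠂⠂⠿⠂⠀
⠿⠂⠂⠂⠂⠂⠿⠂⠀
⠀⠀⠂⠂⠂⠂⠿⠂⠀
⠀⠀⠀⠀⠀⠀⠀⠀⠀

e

⠿⠿⠂⠿⠿⠀⠀⠀⠀
⠿⠿⠂⠿⠿⠿⠀⠀⠀
⠿⠿⠂⠿⠿⠿⠿⠀⠀
⠿⠿⠂⠂⠂⠂⠂⠀⠀
⠂⠂⠶⠛⣾⠿⠿⠀⠀
⠂⠂⠂⠂⠂⠿⠂⠀⠀
⠂⠂⠂⠂⠂⠿⠂⠀⠀
⠀⠂⠂⠂⠂⠿⠂⠀⠀
⠀⠀⠀⠀⠀⠀⠀⠀⠀

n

⠿⠿⠂⠿⠿⠀⠀⠀⠀
⠿⠿⠂⠿⠿⠀⠀⠀⠀
⠿⠿⠂⠿⠿⠿⠿⠀⠀
⠿⠿⠂⠿⠿⠿⠿⠀⠀
⠿⠿⠂⠂⣾⠂⠂⠀⠀
⠂⠂⠶⠛⠂⠿⠿⠀⠀
⠂⠂⠂⠂⠂⠿⠂⠀⠀
⠂⠂⠂⠂⠂⠿⠂⠀⠀
⠀⠂⠂⠂⠂⠿⠂⠀⠀

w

⠀⠿⠿⠂⠿⠿⠀⠀⠀
⠀⠿⠿⠂⠿⠿⠀⠀⠀
⠀⠿⠿⠂⠿⠿⠿⠿⠀
⠿⠿⠿⠂⠿⠿⠿⠿⠀
⠿⠿⠿⠂⣾⠂⠂⠂⠀
⠿⠂⠂⠶⠛⠂⠿⠿⠀
⠿⠂⠂⠂⠂⠂⠿⠂⠀
⠿⠂⠂⠂⠂⠂⠿⠂⠀
⠀⠀⠂⠂⠂⠂⠿⠂⠀

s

⠀⠿⠿⠂⠿⠿⠀⠀⠀
⠀⠿⠿⠂⠿⠿⠿⠿⠀
⠿⠿⠿⠂⠿⠿⠿⠿⠀
⠿⠿⠿⠂⠂⠂⠂⠂⠀
⠿⠂⠂⠶⣾⠂⠿⠿⠀
⠿⠂⠂⠂⠂⠂⠿⠂⠀
⠿⠂⠂⠂⠂⠂⠿⠂⠀
⠀⠀⠂⠂⠂⠂⠿⠂⠀
⠀⠀⠀⠀⠀⠀⠀⠀⠀

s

⠀⠿⠿⠂⠿⠿⠿⠿⠀
⠿⠿⠿⠂⠿⠿⠿⠿⠀
⠿⠿⠿⠂⠂⠂⠂⠂⠀
⠿⠂⠂⠶⠛⠂⠿⠿⠀
⠿⠂⠂⠂⣾⠂⠿⠂⠀
⠿⠂⠂⠂⠂⠂⠿⠂⠀
⠀⠀⠂⠂⠂⠂⠿⠂⠀
⠀⠀⠀⠀⠀⠀⠀⠀⠀
⠀⠀⠀⠀⠀⠀⠀⠀⠀

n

⠀⠿⠿⠂⠿⠿⠀⠀⠀
⠀⠿⠿⠂⠿⠿⠿⠿⠀
⠿⠿⠿⠂⠿⠿⠿⠿⠀
⠿⠿⠿⠂⠂⠂⠂⠂⠀
⠿⠂⠂⠶⣾⠂⠿⠿⠀
⠿⠂⠂⠂⠂⠂⠿⠂⠀
⠿⠂⠂⠂⠂⠂⠿⠂⠀
⠀⠀⠂⠂⠂⠂⠿⠂⠀
⠀⠀⠀⠀⠀⠀⠀⠀⠀

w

⠿⠀⠿⠿⠂⠿⠿⠀⠀
⠿⠀⠿⠿⠂⠿⠿⠿⠿
⠿⠿⠿⠿⠂⠿⠿⠿⠿
⠿⠿⠿⠿⠂⠂⠂⠂⠂
⠿⠿⠂⠂⣾⠛⠂⠿⠿
⠿⠿⠂⠂⠂⠂⠂⠿⠂
⠿⠿⠂⠂⠂⠂⠂⠿⠂
⠿⠀⠀⠂⠂⠂⠂⠿⠂
⠿⠀⠀⠀⠀⠀⠀⠀⠀
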